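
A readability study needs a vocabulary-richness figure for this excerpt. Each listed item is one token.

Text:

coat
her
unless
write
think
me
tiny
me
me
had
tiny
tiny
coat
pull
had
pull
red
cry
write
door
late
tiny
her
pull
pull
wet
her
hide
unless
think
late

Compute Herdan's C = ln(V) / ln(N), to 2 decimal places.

N = 31, V = 15.
ln(V) = 2.708050, ln(N) = 3.433987
C = 2.708050 / 3.433987 = 0.79

0.79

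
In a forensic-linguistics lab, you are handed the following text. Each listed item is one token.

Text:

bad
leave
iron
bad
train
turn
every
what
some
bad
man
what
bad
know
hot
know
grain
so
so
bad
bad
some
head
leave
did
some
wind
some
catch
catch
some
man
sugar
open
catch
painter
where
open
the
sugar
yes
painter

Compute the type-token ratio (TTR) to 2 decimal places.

N = 42 tokens, V = 23 types.
TTR = V / N = 23 / 42 = 0.55

0.55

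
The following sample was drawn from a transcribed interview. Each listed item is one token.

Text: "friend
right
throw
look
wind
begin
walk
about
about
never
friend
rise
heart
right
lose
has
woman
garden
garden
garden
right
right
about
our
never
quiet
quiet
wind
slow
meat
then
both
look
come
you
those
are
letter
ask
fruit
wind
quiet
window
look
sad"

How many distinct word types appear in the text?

30

Distinct types: {about, are, ask, begin, both, come, friend, fruit, garden, has, heart, letter, look, lose, meat, never, our, quiet, right, rise, sad, slow, then, those, throw, walk, wind, window, woman, you}
V = 30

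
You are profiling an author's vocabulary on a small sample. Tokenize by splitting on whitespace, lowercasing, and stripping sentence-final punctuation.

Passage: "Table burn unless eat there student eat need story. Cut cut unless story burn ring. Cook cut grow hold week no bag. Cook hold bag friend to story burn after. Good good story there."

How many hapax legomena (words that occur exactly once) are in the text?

10

Frequencies: story:4, burn:3, cut:3, unless:2, eat:2, there:2, cook:2, hold:2, bag:2, good:2, table:1, student:1, need:1, ring:1, grow:1, week:1, no:1, friend:1, to:1, after:1
Hapax (freq=1): after, friend, grow, need, no, ring, student, table, to, week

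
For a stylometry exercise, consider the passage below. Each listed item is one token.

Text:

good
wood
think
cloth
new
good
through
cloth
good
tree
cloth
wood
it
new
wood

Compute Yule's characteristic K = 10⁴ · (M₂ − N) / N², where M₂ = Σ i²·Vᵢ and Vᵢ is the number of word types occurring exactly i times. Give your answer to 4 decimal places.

Frequencies: good:3, wood:3, cloth:3, new:2, think:1, through:1, tree:1, it:1
N = 15. Frequency spectrum: V_1=4, V_2=1, V_3=3
M₂ = 1²·4 + 2²·1 + 3²·3 = 35
K = 10000 × (35 − 15) / 15² = 888.8889

888.8889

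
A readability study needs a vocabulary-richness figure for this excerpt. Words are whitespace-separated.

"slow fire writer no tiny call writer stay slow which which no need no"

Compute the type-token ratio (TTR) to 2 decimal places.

0.64

N = 14 tokens, V = 9 types.
TTR = V / N = 9 / 14 = 0.64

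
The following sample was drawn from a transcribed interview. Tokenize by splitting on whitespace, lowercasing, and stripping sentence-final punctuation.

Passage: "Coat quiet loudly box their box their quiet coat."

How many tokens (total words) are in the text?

9

Tokens: coat, quiet, loudly, box, their, box, their, quiet, coat
N = 9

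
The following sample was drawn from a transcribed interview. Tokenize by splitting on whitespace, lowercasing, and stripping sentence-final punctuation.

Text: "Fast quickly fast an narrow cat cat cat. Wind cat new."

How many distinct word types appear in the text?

Distinct types: {an, cat, fast, narrow, new, quickly, wind}
V = 7

7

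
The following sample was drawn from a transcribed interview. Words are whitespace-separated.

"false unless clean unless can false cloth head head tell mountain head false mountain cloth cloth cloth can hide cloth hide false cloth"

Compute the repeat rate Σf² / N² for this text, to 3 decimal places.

Frequencies: cloth:6, false:4, head:3, unless:2, can:2, mountain:2, hide:2, clean:1, tell:1
Σf² = 79; N² = 529
Repeat rate = 79 / 529 = 0.149

0.149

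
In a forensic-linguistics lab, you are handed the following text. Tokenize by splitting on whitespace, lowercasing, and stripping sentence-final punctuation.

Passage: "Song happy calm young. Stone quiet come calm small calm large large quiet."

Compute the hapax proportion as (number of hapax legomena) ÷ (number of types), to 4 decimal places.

0.6667

Frequencies: calm:3, quiet:2, large:2, song:1, happy:1, young:1, stone:1, come:1, small:1
Hapax count = 6; type count = 9.
Ratio = 6 / 9 = 0.6667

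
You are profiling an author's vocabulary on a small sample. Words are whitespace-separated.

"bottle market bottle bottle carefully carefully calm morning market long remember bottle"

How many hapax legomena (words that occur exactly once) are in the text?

4

Frequencies: bottle:4, market:2, carefully:2, calm:1, morning:1, long:1, remember:1
Hapax (freq=1): calm, long, morning, remember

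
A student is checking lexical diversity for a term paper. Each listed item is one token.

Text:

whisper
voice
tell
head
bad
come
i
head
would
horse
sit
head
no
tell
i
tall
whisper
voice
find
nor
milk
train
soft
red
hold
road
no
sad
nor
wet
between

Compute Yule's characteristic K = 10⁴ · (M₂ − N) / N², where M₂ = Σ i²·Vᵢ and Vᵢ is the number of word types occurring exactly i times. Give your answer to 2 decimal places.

Frequencies: head:3, whisper:2, voice:2, tell:2, i:2, no:2, nor:2, bad:1, come:1, would:1, horse:1, sit:1, tall:1, find:1, milk:1, train:1, soft:1, red:1, hold:1, road:1, … (3 more, each freq 1)
N = 31. Frequency spectrum: V_1=16, V_2=6, V_3=1
M₂ = 1²·16 + 2²·6 + 3²·1 = 49
K = 10000 × (49 − 31) / 31² = 187.30

187.30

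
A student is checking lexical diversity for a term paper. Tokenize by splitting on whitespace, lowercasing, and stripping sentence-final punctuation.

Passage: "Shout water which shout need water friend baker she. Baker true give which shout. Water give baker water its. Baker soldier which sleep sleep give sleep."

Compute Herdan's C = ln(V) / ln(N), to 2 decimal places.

N = 26, V = 12.
ln(V) = 2.484907, ln(N) = 3.258097
C = 2.484907 / 3.258097 = 0.76

0.76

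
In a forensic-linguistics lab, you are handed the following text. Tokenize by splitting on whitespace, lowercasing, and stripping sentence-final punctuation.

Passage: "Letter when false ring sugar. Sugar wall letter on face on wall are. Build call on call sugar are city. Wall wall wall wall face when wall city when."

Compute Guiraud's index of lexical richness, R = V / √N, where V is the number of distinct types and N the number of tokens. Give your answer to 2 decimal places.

N = 29, V = 12.
√N = 5.385165
R = 12 / 5.385165 = 2.23

2.23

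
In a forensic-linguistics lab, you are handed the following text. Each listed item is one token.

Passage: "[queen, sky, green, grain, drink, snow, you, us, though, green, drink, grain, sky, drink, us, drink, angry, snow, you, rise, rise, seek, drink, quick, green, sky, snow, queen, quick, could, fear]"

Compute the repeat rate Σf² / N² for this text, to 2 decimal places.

0.08

Frequencies: drink:5, sky:3, green:3, snow:3, queen:2, grain:2, you:2, us:2, rise:2, quick:2, though:1, angry:1, seek:1, could:1, fear:1
Σf² = 81; N² = 961
Repeat rate = 81 / 961 = 0.08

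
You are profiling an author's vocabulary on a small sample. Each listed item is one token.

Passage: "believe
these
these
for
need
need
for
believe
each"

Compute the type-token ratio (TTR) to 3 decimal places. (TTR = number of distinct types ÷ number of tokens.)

N = 9 tokens, V = 5 types.
TTR = V / N = 5 / 9 = 0.556

0.556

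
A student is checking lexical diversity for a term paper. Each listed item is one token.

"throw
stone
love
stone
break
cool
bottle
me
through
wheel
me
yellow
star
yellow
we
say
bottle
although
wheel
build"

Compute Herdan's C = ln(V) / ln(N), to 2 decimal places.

0.90

N = 20, V = 15.
ln(V) = 2.708050, ln(N) = 2.995732
C = 2.708050 / 2.995732 = 0.90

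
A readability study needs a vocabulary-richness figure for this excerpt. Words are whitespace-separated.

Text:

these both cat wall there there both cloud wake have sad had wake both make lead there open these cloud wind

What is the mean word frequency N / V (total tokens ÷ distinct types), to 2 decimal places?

N = 21 tokens, V = 14 types.
Mean frequency = N / V = 21 / 14 = 1.50

1.50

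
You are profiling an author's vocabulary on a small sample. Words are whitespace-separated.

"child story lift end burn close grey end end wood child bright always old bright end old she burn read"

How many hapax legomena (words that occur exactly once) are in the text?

Frequencies: end:4, child:2, burn:2, bright:2, old:2, story:1, lift:1, close:1, grey:1, wood:1, always:1, she:1, read:1
Hapax (freq=1): always, close, grey, lift, read, she, story, wood

8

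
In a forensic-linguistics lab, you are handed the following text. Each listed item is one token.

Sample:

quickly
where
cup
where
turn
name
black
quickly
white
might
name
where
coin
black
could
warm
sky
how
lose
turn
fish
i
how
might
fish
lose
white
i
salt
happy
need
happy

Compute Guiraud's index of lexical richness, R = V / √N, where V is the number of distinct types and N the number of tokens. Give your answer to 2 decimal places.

N = 32, V = 19.
√N = 5.656854
R = 19 / 5.656854 = 3.36

3.36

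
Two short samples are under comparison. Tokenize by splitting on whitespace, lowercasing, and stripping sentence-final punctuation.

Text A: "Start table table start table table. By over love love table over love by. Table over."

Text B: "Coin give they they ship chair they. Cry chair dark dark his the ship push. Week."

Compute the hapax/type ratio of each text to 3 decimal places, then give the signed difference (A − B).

-0.636

A: hapax=0, V=5, ratio=0.000
B: hapax=7, V=11, ratio=0.636
Difference = 0.000 − 0.636 = -0.636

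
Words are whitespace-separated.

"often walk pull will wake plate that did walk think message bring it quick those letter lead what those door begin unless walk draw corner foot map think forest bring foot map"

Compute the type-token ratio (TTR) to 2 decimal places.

0.78

N = 32 tokens, V = 25 types.
TTR = V / N = 25 / 32 = 0.78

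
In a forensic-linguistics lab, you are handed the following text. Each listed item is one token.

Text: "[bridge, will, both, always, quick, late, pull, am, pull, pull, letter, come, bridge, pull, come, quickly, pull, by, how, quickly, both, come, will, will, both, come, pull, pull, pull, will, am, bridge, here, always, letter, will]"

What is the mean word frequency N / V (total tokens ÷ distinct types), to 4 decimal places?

2.5714

N = 36 tokens, V = 14 types.
Mean frequency = N / V = 36 / 14 = 2.5714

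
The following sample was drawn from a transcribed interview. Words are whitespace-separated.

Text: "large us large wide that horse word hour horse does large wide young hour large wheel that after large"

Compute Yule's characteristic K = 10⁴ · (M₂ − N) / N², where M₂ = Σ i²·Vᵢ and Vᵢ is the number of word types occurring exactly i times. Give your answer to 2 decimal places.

Frequencies: large:5, wide:2, that:2, horse:2, hour:2, us:1, word:1, does:1, young:1, wheel:1, after:1
N = 19. Frequency spectrum: V_1=6, V_2=4, V_5=1
M₂ = 1²·6 + 2²·4 + 5²·1 = 47
K = 10000 × (47 − 19) / 19² = 775.62

775.62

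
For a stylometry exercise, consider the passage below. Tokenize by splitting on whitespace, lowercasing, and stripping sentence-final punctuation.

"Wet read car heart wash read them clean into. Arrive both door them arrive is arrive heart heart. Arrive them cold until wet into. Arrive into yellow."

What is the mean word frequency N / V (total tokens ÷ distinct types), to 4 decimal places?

N = 27 tokens, V = 15 types.
Mean frequency = N / V = 27 / 15 = 1.8000

1.8000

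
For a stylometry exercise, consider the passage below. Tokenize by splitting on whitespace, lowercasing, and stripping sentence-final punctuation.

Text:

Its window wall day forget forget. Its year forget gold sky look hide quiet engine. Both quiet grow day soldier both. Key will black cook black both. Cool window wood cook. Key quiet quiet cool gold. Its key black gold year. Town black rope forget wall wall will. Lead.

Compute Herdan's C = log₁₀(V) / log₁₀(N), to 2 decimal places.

N = 49, V = 24.
log₁₀(V) = 1.380211, log₁₀(N) = 1.690196
C = 1.380211 / 1.690196 = 0.82

0.82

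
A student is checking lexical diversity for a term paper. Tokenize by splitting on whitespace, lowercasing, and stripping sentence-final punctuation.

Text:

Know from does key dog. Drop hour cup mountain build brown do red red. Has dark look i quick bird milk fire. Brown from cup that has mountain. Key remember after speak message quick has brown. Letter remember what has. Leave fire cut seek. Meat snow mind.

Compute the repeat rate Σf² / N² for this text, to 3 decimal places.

Frequencies: has:4, brown:3, from:2, key:2, cup:2, mountain:2, red:2, quick:2, fire:2, remember:2, know:1, does:1, dog:1, drop:1, hour:1, build:1, do:1, dark:1, look:1, i:1, … (14 more, each freq 1)
Σf² = 81; N² = 2209
Repeat rate = 81 / 2209 = 0.037

0.037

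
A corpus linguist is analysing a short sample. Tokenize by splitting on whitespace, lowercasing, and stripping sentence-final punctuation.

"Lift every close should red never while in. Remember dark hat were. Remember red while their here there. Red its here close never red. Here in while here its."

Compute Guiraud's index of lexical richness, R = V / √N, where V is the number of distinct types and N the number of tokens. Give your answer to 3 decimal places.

N = 29, V = 16.
√N = 5.385165
R = 16 / 5.385165 = 2.971

2.971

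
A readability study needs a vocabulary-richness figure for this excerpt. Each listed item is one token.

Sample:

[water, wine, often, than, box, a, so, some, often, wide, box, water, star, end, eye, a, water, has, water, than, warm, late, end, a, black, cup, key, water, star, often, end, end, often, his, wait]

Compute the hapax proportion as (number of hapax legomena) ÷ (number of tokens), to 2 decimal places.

0.37

Frequencies: water:5, often:4, end:4, a:3, than:2, box:2, star:2, wine:1, so:1, some:1, wide:1, eye:1, has:1, warm:1, late:1, black:1, cup:1, key:1, his:1, wait:1
Hapax count = 13; token count = 35.
Ratio = 13 / 35 = 0.37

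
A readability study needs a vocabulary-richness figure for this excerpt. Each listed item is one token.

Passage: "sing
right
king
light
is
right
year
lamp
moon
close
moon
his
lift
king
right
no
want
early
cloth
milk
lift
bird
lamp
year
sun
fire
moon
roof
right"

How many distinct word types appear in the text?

Distinct types: {bird, close, cloth, early, fire, his, is, king, lamp, lift, light, milk, moon, no, right, roof, sing, sun, want, year}
V = 20

20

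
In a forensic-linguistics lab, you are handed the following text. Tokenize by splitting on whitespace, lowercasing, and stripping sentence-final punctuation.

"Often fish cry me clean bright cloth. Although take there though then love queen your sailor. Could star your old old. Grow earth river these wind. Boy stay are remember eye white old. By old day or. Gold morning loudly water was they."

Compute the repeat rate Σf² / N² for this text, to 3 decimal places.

0.031

Frequencies: old:4, your:2, often:1, fish:1, cry:1, me:1, clean:1, bright:1, cloth:1, although:1, take:1, there:1, though:1, then:1, love:1, queen:1, sailor:1, could:1, star:1, grow:1, … (19 more, each freq 1)
Σf² = 57; N² = 1849
Repeat rate = 57 / 1849 = 0.031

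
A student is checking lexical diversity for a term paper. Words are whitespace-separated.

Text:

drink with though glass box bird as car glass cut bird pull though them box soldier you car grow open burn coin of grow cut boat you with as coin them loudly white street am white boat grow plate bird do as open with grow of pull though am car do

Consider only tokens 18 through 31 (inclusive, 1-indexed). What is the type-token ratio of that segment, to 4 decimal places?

0.8571

Segment tokens 18–31: car, grow, open, burn, coin, of, grow, cut, boat, you, with, as, coin, them
Segment N = 14, segment V = 12.
TTR = 12 / 14 = 0.8571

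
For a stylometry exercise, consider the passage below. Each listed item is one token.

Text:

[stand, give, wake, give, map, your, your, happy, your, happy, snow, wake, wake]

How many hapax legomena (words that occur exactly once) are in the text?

3

Frequencies: wake:3, your:3, give:2, happy:2, stand:1, map:1, snow:1
Hapax (freq=1): map, snow, stand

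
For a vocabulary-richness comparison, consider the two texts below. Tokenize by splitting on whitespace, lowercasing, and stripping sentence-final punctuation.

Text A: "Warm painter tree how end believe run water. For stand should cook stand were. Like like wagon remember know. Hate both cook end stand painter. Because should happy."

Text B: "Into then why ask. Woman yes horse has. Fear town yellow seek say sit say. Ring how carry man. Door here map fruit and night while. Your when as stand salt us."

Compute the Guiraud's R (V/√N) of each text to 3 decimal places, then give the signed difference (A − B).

-1.511

A: V=21, N=28, R=3.969
B: V=31, N=32, R=5.480
Difference = 3.969 − 5.480 = -1.511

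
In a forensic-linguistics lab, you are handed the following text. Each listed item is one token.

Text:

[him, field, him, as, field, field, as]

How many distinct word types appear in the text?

3

Distinct types: {as, field, him}
V = 3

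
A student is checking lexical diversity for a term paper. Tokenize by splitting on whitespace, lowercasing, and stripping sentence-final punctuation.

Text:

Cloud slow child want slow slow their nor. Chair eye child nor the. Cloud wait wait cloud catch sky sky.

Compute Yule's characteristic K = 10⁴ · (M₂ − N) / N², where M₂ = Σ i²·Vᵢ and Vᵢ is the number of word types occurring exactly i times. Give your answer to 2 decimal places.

500.00

Frequencies: cloud:3, slow:3, child:2, nor:2, wait:2, sky:2, want:1, their:1, chair:1, eye:1, the:1, catch:1
N = 20. Frequency spectrum: V_1=6, V_2=4, V_3=2
M₂ = 1²·6 + 2²·4 + 3²·2 = 40
K = 10000 × (40 − 20) / 20² = 500.00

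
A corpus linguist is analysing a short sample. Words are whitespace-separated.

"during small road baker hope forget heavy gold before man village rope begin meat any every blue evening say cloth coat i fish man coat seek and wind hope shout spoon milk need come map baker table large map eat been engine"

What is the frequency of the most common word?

2

Frequencies: baker:2, hope:2, man:2, coat:2, map:2, during:1, small:1, road:1, forget:1, heavy:1, gold:1, before:1, village:1, rope:1, begin:1, meat:1, any:1, every:1, blue:1, evening:1, … (17 more, each freq 1)
Most common: 'baker' with frequency 2.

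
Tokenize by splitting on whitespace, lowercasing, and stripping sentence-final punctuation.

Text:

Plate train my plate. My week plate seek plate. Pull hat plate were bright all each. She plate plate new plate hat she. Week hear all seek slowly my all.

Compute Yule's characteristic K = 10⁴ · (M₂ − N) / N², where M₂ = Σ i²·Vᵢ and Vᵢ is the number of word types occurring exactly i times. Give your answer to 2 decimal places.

844.44

Frequencies: plate:8, my:3, all:3, week:2, seek:2, hat:2, she:2, train:1, pull:1, were:1, bright:1, each:1, new:1, hear:1, slowly:1
N = 30. Frequency spectrum: V_1=8, V_2=4, V_3=2, V_8=1
M₂ = 1²·8 + 2²·4 + 3²·2 + 8²·1 = 106
K = 10000 × (106 − 30) / 30² = 844.44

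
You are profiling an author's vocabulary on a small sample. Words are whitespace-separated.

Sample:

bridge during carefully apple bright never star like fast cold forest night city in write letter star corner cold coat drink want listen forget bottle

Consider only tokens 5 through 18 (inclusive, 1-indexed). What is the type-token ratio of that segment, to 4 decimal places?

0.9286

Segment tokens 5–18: bright, never, star, like, fast, cold, forest, night, city, in, write, letter, star, corner
Segment N = 14, segment V = 13.
TTR = 13 / 14 = 0.9286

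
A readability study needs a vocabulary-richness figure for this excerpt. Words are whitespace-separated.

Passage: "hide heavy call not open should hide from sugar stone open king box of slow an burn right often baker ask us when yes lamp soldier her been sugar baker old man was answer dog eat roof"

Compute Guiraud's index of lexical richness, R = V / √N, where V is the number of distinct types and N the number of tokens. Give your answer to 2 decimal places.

N = 37, V = 33.
√N = 6.082763
R = 33 / 6.082763 = 5.43

5.43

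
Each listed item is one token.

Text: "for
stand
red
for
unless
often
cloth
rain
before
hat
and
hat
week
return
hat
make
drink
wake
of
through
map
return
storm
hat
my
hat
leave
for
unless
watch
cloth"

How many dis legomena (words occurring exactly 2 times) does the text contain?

Frequencies: hat:5, for:3, unless:2, cloth:2, return:2, stand:1, red:1, often:1, rain:1, before:1, and:1, week:1, make:1, drink:1, wake:1, of:1, through:1, map:1, storm:1, my:1, … (2 more, each freq 1)
Words with frequency 2: cloth, return, unless

3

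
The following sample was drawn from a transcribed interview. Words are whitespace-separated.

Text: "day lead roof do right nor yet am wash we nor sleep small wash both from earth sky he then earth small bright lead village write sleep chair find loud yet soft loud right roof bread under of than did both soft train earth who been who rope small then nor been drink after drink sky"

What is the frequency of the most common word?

3

Frequencies: nor:3, small:3, earth:3, lead:2, roof:2, right:2, yet:2, wash:2, sleep:2, both:2, sky:2, then:2, loud:2, soft:2, who:2, been:2, drink:2, day:1, do:1, am:1, … (16 more, each freq 1)
Most common: 'nor' with frequency 3.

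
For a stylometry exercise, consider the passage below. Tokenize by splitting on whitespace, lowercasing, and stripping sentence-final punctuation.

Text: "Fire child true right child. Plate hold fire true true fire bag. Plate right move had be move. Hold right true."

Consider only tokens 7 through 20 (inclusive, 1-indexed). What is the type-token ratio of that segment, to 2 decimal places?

Segment tokens 7–20: hold, fire, true, true, fire, bag, plate, right, move, had, be, move, hold, right
Segment N = 14, segment V = 9.
TTR = 9 / 14 = 0.64

0.64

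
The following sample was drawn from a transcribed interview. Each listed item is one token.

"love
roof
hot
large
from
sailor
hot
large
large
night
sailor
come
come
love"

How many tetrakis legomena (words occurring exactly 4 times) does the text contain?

0

Frequencies: large:3, love:2, hot:2, sailor:2, come:2, roof:1, from:1, night:1
Words with frequency 4: (none)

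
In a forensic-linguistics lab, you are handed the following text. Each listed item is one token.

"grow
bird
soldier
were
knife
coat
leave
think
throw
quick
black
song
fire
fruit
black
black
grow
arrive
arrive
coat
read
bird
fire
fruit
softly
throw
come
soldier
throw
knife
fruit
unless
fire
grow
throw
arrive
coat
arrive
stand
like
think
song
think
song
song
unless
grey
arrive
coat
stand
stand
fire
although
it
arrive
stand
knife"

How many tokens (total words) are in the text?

Tokens: grow, bird, soldier, were, knife, coat, leave, think, throw, quick, black, song, fire, fruit, black, black, grow, arrive, arrive, coat, read, bird, fire, fruit, softly, throw, come, soldier, throw, knife, fruit, unless, fire, grow, throw, arrive, coat, arrive, stand, like, think, song, think, song, song, unless, grey, arrive, coat, stand, stand, fire, although, it, arrive, stand, knife
N = 57

57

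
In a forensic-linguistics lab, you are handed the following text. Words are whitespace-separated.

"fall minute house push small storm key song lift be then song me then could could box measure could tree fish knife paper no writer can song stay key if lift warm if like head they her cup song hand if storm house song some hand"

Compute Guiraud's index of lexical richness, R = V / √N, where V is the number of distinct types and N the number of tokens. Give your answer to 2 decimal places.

4.72

N = 46, V = 32.
√N = 6.782330
R = 32 / 6.782330 = 4.72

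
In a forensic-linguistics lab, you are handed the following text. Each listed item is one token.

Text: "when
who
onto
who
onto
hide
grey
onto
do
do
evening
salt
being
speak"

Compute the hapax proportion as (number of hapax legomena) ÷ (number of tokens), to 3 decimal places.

0.500

Frequencies: onto:3, who:2, do:2, when:1, hide:1, grey:1, evening:1, salt:1, being:1, speak:1
Hapax count = 7; token count = 14.
Ratio = 7 / 14 = 0.500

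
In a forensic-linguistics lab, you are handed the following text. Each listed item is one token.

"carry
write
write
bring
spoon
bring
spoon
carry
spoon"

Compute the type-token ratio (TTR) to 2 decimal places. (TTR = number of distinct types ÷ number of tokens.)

0.44

N = 9 tokens, V = 4 types.
TTR = V / N = 4 / 9 = 0.44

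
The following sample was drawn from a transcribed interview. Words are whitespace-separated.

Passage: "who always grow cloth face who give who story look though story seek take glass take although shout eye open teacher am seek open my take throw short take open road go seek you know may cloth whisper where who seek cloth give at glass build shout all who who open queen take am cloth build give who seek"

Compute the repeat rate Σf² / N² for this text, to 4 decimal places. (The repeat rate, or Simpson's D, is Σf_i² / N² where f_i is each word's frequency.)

0.0520

Frequencies: who:7, seek:5, take:5, cloth:4, open:4, give:3, story:2, glass:2, shout:2, am:2, build:2, always:1, grow:1, face:1, look:1, though:1, although:1, eye:1, teacher:1, my:1, … (12 more, each freq 1)
Σf² = 181; N² = 3481
Repeat rate = 181 / 3481 = 0.0520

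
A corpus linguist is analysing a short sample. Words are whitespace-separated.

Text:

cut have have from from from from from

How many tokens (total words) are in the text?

Tokens: cut, have, have, from, from, from, from, from
N = 8

8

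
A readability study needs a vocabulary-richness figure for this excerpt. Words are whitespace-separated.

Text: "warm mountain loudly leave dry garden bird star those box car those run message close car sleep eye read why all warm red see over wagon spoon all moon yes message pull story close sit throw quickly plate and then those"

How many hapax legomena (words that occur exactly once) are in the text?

28

Frequencies: those:3, warm:2, car:2, message:2, close:2, all:2, mountain:1, loudly:1, leave:1, dry:1, garden:1, bird:1, star:1, box:1, run:1, sleep:1, eye:1, read:1, why:1, red:1, … (14 more, each freq 1)
Hapax (freq=1): and, bird, box, dry, eye, garden, leave, loudly, moon, mountain, over, plate, pull, quickly, read, red, run, see, sit, sleep, spoon, star, story, then, throw, wagon, why, yes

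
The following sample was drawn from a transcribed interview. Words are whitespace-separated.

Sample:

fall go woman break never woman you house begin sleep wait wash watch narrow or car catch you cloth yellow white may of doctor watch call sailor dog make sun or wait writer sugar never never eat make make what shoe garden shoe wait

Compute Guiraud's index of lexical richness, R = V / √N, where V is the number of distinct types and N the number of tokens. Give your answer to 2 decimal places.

4.97

N = 44, V = 33.
√N = 6.633250
R = 33 / 6.633250 = 4.97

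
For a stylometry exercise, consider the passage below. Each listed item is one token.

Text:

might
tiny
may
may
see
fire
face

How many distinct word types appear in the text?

Distinct types: {face, fire, may, might, see, tiny}
V = 6

6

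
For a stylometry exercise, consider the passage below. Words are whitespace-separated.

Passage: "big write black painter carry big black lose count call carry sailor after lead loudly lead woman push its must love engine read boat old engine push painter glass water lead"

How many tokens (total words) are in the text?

Tokens: big, write, black, painter, carry, big, black, lose, count, call, carry, sailor, after, lead, loudly, lead, woman, push, its, must, love, engine, read, boat, old, engine, push, painter, glass, water, lead
N = 31

31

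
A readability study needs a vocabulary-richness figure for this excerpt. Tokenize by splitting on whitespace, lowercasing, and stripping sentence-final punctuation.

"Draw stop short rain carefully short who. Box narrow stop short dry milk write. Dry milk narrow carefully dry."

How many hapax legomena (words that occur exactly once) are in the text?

Frequencies: short:3, dry:3, stop:2, carefully:2, narrow:2, milk:2, draw:1, rain:1, who:1, box:1, write:1
Hapax (freq=1): box, draw, rain, who, write

5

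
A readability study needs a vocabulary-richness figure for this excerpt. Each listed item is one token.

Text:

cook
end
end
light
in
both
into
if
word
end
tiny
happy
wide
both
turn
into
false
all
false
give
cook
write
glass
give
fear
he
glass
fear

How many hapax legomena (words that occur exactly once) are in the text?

11

Frequencies: end:3, cook:2, both:2, into:2, false:2, give:2, glass:2, fear:2, light:1, in:1, if:1, word:1, tiny:1, happy:1, wide:1, turn:1, all:1, write:1, he:1
Hapax (freq=1): all, happy, he, if, in, light, tiny, turn, wide, word, write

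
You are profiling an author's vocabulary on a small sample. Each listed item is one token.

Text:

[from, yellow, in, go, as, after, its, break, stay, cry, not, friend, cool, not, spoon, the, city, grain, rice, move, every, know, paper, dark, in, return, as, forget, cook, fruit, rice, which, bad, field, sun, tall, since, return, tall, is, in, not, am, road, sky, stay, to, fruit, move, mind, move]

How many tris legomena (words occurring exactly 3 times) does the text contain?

3

Frequencies: in:3, not:3, move:3, as:2, stay:2, rice:2, return:2, fruit:2, tall:2, from:1, yellow:1, go:1, after:1, its:1, break:1, cry:1, friend:1, cool:1, spoon:1, the:1, … (19 more, each freq 1)
Words with frequency 3: in, move, not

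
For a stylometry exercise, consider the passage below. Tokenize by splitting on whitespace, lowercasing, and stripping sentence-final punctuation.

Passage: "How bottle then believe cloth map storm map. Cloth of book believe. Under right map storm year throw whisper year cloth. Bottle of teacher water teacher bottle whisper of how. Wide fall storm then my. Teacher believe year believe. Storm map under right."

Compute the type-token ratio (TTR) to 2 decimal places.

N = 43 tokens, V = 19 types.
TTR = V / N = 19 / 43 = 0.44

0.44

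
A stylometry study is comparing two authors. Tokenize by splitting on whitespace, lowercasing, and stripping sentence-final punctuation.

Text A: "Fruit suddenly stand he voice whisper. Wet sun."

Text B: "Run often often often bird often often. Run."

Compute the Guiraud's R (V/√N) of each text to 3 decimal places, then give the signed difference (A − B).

1.767

A: V=8, N=8, R=2.828
B: V=3, N=8, R=1.061
Difference = 2.828 − 1.061 = 1.767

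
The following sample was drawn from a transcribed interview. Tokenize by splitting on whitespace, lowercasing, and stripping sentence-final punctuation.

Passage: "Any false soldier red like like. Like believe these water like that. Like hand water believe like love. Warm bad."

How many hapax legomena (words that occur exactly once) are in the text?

10

Frequencies: like:6, believe:2, water:2, any:1, false:1, soldier:1, red:1, these:1, that:1, hand:1, love:1, warm:1, bad:1
Hapax (freq=1): any, bad, false, hand, love, red, soldier, that, these, warm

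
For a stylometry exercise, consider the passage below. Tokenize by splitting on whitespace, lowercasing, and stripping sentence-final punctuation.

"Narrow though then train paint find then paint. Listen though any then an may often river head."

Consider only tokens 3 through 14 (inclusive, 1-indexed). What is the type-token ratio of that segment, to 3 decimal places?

0.750

Segment tokens 3–14: then, train, paint, find, then, paint, listen, though, any, then, an, may
Segment N = 12, segment V = 9.
TTR = 9 / 12 = 0.750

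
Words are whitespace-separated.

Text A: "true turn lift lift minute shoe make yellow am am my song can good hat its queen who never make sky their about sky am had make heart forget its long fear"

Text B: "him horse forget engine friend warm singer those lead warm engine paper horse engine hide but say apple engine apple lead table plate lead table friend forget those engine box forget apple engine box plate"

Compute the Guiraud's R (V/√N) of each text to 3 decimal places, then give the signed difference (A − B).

A: V=25, N=32, R=4.419
B: V=17, N=35, R=2.874
Difference = 4.419 − 2.874 = 1.545

1.545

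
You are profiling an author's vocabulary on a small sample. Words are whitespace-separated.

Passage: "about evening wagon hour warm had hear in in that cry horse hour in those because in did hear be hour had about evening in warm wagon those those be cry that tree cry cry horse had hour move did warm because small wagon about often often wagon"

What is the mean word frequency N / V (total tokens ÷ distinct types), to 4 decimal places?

2.5263

N = 48 tokens, V = 19 types.
Mean frequency = N / V = 48 / 19 = 2.5263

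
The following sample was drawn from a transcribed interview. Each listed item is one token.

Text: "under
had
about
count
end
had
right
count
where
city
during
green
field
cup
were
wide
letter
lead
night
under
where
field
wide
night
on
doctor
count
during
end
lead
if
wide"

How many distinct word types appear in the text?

20

Distinct types: {about, city, count, cup, doctor, during, end, field, green, had, if, lead, letter, night, on, right, under, were, where, wide}
V = 20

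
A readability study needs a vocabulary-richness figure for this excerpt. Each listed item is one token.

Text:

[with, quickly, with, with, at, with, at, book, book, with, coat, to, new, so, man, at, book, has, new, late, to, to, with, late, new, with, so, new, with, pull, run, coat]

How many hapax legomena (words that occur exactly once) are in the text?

5

Frequencies: with:8, new:4, at:3, book:3, to:3, coat:2, so:2, late:2, quickly:1, man:1, has:1, pull:1, run:1
Hapax (freq=1): has, man, pull, quickly, run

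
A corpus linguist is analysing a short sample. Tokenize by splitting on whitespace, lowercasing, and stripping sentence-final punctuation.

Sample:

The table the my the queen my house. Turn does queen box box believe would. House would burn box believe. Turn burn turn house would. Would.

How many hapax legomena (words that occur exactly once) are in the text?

2

Frequencies: would:4, the:3, house:3, turn:3, box:3, my:2, queen:2, believe:2, burn:2, table:1, does:1
Hapax (freq=1): does, table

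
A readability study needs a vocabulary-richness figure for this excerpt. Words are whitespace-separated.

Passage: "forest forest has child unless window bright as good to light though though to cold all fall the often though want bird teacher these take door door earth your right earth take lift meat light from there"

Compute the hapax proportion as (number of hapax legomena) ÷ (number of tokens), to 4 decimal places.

0.5946

Frequencies: though:3, forest:2, to:2, light:2, take:2, door:2, earth:2, has:1, child:1, unless:1, window:1, bright:1, as:1, good:1, cold:1, all:1, fall:1, the:1, often:1, want:1, … (9 more, each freq 1)
Hapax count = 22; token count = 37.
Ratio = 22 / 37 = 0.5946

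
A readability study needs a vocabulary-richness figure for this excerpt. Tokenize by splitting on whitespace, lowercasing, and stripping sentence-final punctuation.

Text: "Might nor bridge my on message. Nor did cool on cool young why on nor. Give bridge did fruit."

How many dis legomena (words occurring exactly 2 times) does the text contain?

3

Frequencies: nor:3, on:3, bridge:2, did:2, cool:2, might:1, my:1, message:1, young:1, why:1, give:1, fruit:1
Words with frequency 2: bridge, cool, did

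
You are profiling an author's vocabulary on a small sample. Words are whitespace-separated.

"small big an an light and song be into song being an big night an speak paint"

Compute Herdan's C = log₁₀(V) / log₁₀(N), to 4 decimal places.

N = 17, V = 12.
log₁₀(V) = 1.079181, log₁₀(N) = 1.230449
C = 1.079181 / 1.230449 = 0.8771

0.8771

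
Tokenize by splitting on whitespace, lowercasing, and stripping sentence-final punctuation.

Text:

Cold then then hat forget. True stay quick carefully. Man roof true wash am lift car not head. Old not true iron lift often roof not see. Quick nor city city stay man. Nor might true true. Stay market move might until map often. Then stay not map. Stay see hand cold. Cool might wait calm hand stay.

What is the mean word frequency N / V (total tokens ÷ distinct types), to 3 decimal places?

N = 58 tokens, V = 31 types.
Mean frequency = N / V = 58 / 31 = 1.871

1.871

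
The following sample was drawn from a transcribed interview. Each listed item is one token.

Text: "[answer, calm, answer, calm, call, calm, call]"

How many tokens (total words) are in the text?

7

Tokens: answer, calm, answer, calm, call, calm, call
N = 7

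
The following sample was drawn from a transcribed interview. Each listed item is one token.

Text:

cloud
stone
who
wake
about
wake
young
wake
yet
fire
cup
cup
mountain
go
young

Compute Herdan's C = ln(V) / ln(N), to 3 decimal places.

N = 15, V = 11.
ln(V) = 2.397895, ln(N) = 2.708050
C = 2.397895 / 2.708050 = 0.885

0.885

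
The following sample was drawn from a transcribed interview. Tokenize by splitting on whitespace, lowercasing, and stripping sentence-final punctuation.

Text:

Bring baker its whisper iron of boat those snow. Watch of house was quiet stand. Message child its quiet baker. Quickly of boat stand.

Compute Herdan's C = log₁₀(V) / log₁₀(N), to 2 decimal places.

0.89

N = 24, V = 17.
log₁₀(V) = 1.230449, log₁₀(N) = 1.380211
C = 1.230449 / 1.380211 = 0.89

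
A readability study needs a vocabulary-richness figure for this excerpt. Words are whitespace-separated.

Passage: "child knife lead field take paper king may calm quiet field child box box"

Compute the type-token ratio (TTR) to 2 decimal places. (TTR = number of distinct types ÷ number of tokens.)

0.79

N = 14 tokens, V = 11 types.
TTR = V / N = 11 / 14 = 0.79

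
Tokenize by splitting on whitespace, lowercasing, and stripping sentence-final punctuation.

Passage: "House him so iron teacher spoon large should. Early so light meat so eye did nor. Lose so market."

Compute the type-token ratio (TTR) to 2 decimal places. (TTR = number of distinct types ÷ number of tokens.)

N = 19 tokens, V = 16 types.
TTR = V / N = 16 / 19 = 0.84

0.84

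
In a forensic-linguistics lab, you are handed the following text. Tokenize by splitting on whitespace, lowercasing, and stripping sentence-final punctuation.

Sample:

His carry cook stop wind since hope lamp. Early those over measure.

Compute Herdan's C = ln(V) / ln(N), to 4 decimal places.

N = 12, V = 12.
ln(V) = 2.484907, ln(N) = 2.484907
C = 2.484907 / 2.484907 = 1.0000

1.0000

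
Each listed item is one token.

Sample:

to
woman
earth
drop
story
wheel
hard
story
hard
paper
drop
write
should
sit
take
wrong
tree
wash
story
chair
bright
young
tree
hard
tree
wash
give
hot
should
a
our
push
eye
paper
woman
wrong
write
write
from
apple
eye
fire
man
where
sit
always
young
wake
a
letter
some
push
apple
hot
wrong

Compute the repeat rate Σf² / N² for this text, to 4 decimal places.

0.0360

Frequencies: story:3, hard:3, write:3, wrong:3, tree:3, woman:2, drop:2, paper:2, should:2, sit:2, wash:2, young:2, hot:2, a:2, push:2, eye:2, apple:2, to:1, earth:1, wheel:1, … (13 more, each freq 1)
Σf² = 109; N² = 3025
Repeat rate = 109 / 3025 = 0.0360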